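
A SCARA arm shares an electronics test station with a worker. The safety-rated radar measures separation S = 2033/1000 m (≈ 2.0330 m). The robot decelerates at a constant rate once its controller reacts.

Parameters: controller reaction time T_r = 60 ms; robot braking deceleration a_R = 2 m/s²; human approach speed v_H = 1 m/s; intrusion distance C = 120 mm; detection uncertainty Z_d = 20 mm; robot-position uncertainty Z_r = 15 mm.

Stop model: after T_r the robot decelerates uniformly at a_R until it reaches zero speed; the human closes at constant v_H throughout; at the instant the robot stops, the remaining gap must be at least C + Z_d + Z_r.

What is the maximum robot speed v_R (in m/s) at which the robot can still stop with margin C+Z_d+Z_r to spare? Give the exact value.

v_R_max = 9/5 m/s = 1.8000 m/s

quadratic (1/4)·v² + (14/25)·v + (-909/500) = 0
  disc = (14/25)² − 4·(1/4)·(-909/500) = 5329/2500 ; √disc = 73/50
  v_R = (−(14/25) + 73/50) / (2·(1/4)) = 9/5 m/s
check:
T_s = v_R/a_R = (9/5)/2 = 0.9000 s
robot in T_r: 1.8000·0.0600 = 0.1080 m
robot covers 1.8000·0.9000 − ½·2.0000·0.9000² = 0.8100 m while stopping
person approaches 1.0000·(0.0600+0.9000) = 0.9600 m
margins: 0.1200+0.0200+0.0150 = 0.1550 m
sum ≈ 0.1080+0.8100+0.9600+0.1550 ≈ 2.0330 m = S ✓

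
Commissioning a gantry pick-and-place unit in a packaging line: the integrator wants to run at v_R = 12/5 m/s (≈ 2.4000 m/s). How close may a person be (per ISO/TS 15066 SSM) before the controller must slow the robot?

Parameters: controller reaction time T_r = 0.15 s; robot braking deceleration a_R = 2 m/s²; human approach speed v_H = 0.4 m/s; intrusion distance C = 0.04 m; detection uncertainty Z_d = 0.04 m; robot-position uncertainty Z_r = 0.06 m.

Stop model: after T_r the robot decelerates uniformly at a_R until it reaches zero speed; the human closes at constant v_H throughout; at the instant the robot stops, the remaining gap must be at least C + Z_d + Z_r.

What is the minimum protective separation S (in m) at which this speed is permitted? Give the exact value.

S_min = 62/25 m = 2.4800 m

T_s = v_R/a_R = (12/5)/2 = 1.2000 s
reaction-phase robot travel = 2.4000·0.1500 = 0.3600 m
robot under decel: 2.4000²/(2·2.0000) = 1.4400 m
human closes 0.4000·1.3500 = 0.5400 m
residual clearance needed = 0.0400+0.0400+0.0600 = 0.1400 m
S_min ≈ 0.3600+1.4400+0.5400+0.1400  ⇒  S_min = 62/25 m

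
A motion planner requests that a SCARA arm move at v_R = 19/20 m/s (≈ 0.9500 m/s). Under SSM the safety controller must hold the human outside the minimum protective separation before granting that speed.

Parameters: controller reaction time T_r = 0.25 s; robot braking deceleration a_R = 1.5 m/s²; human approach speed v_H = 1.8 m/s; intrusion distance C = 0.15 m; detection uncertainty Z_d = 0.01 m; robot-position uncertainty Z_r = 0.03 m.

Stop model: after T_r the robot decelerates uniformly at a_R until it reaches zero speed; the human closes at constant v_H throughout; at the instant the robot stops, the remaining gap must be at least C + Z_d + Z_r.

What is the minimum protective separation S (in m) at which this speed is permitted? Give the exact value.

S_min = 1391/600 m = 2.3183 m

braking lasts T_s = (19/20)/(3/2) = 0.6333 s
robot covers v_R·T_r = 0.9500·0.2500 = 0.2375 m before braking
braking distance = 0.9500²/(2·1.5000) = 0.3008 m
human closes 1.8000·0.8833 = 1.5900 m
residual clearance needed = 0.1500+0.0100+0.0300 = 0.1900 m
S_min ≈ 0.2375+0.3008+1.5900+0.1900  ⇒  S_min = 1391/600 m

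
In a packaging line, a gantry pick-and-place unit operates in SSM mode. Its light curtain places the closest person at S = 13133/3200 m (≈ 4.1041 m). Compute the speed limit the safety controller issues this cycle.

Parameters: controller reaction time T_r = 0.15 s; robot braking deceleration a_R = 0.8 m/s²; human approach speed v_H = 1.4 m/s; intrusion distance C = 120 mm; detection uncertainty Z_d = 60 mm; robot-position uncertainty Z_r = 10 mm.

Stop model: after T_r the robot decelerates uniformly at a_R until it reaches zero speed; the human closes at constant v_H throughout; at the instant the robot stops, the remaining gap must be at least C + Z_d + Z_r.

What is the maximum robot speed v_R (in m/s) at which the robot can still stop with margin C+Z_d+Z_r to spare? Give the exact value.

at the boundary: (5/8)·v² + (19/10)·v + (-11853/3200) = 0
  disc = (19/10)² − 4·(5/8)·(-11853/3200) = 82369/6400 ; √disc = 287/80
  v_R = (−(19/10) + 287/80) / (2·(5/8)) = 27/20 m/s
check:
stop time T_s = (27/20)/(4/5) = 1.6875 s
robot covers v_R·T_r = 1.3500·0.1500 = 0.2025 m before braking
braking distance = 1.3500²/(2·0.8000) = 1.1391 m
human closes 1.4000·1.8375 = 2.5725 m
margins: 0.1200+0.0600+0.0100 = 0.1900 m
sum ≈ 0.2025+1.1391+2.5725+0.1900 ≈ 4.1041 m = S ✓

v_R_max = 27/20 m/s = 1.3500 m/s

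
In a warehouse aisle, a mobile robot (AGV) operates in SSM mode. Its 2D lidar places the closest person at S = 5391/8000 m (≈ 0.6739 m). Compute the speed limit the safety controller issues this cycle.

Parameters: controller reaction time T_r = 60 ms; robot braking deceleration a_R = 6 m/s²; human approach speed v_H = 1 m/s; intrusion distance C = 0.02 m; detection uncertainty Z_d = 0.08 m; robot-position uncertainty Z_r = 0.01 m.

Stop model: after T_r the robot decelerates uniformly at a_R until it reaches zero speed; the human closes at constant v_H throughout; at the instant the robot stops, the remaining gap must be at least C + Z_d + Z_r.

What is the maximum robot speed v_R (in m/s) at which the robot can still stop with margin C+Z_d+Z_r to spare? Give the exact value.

collect terms ⇒ (1/12)·v_R² + (17/75)·v_R + (-4031/8000) = 0
  disc = (17/75)² − 4·(1/12)·(-4031/8000) = 78961/360000 ; √disc = 281/600
  v_R = (−(17/75) + 281/600) / (2·(1/12)) = 29/20 m/s
check:
T_s = v_R/a_R = (29/20)/6 = 0.2417 s
robot in T_r: 1.4500·0.0600 = 0.0870 m
robot under decel: 1.4500²/(2·6.0000) = 0.1752 m
human over T_r+T_s: 1.0000·(0.0600+0.2417) = 0.3017 m
residual clearance needed = 0.0200+0.0800+0.0100 = 0.1100 m
sum ≈ 0.0870+0.1752+0.3017+0.1100 ≈ 0.6739 m = S ✓

v_R_max = 29/20 m/s = 1.4500 m/s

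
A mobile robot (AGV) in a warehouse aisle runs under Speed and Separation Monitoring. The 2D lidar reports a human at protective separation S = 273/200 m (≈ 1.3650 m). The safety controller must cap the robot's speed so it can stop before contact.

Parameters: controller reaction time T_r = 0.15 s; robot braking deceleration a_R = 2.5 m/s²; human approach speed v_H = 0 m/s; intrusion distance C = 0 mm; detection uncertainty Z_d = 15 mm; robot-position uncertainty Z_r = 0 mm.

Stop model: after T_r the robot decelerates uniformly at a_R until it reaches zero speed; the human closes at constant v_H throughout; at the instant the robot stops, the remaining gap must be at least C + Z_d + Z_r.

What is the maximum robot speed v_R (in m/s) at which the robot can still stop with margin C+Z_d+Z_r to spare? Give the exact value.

at the boundary: (1/5)·v² + (3/20)·v + (-27/20) = 0
  disc = (3/20)² − 4·(1/5)·(-27/20) = 441/400 ; √disc = 21/20
  v_R = (−(3/20) + 21/20) / (2·(1/5)) = 9/4 m/s
check:
braking lasts T_s = (9/4)/(5/2) = 0.9000 s
reaction-phase robot travel = 2.2500·0.1500 = 0.3375 m
braking distance = 2.2500²/(2·2.5000) = 1.0125 m
human over T_r+T_s: 0.0000·(0.1500+0.9000) = 0.0000 m
margins: 0.0000+0.0150+0.0000 = 0.0150 m
sum ≈ 0.3375+1.0125+0.0000+0.0150 ≈ 1.3650 m = S ✓

v_R_max = 9/4 m/s = 2.2500 m/s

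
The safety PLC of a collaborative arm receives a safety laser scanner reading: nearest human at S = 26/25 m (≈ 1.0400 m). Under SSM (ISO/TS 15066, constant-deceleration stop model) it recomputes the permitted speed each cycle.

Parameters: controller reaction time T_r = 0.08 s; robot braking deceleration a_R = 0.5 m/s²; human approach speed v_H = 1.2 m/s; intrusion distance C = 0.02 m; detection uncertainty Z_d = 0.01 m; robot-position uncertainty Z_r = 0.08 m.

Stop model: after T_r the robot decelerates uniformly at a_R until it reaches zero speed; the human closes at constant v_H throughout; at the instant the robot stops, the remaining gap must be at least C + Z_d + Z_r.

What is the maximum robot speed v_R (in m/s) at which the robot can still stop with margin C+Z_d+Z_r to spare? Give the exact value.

v_R_max = 3/10 m/s = 0.3000 m/s

quadratic (1)·v² + (62/25)·v + (-417/500) = 0
  disc = (62/25)² − 4·(1)·(-417/500) = 5929/625 ; √disc = 77/25
  v_R = (−(62/25) + 77/25) / (2·(1)) = 3/10 m/s
check:
braking lasts T_s = (3/10)/(1/2) = 0.6000 s
reaction-phase robot travel = 0.3000·0.0800 = 0.0240 m
robot under decel: 0.3000²/(2·0.5000) = 0.0900 m
human closes 1.2000·0.6800 = 0.8160 m
margins: 0.0200+0.0100+0.0800 = 0.1100 m
sum ≈ 0.0240+0.0900+0.8160+0.1100 ≈ 1.0400 m = S ✓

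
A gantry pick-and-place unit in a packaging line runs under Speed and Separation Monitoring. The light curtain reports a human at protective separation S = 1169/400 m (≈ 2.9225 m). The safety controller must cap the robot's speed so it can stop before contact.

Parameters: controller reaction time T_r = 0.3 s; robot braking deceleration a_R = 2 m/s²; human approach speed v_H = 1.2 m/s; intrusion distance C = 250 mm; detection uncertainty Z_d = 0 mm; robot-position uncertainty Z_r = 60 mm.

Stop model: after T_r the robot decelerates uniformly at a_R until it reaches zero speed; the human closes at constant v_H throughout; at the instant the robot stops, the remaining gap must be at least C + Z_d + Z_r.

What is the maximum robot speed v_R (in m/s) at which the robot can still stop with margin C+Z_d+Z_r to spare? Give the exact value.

collect terms ⇒ (1/4)·v_R² + (9/10)·v_R + (-901/400) = 0
  disc = (9/10)² − 4·(1/4)·(-901/400) = 49/16 ; √disc = 7/4
  v_R = (−(9/10) + 7/4) / (2·(1/4)) = 17/10 m/s
check:
stop time T_s = (17/10)/2 = 0.8500 s
robot covers v_R·T_r = 1.7000·0.3000 = 0.5100 m before braking
braking distance = 1.7000²/(2·2.0000) = 0.7225 m
human closes 1.2000·1.1500 = 1.3800 m
residual clearance needed = 0.2500+0.0000+0.0600 = 0.3100 m
sum ≈ 0.5100+0.7225+1.3800+0.3100 ≈ 2.9225 m = S ✓

v_R_max = 17/10 m/s = 1.7000 m/s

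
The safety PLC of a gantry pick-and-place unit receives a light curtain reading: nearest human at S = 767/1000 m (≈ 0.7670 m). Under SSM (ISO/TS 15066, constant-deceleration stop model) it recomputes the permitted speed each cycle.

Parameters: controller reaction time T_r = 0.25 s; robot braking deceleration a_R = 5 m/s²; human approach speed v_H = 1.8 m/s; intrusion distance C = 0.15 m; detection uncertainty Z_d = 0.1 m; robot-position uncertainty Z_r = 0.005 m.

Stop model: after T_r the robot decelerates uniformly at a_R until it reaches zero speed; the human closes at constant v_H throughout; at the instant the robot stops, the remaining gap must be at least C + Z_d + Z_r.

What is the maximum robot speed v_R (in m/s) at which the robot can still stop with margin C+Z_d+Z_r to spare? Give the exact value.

collect terms ⇒ (1/10)·v_R² + (61/100)·v_R + (-31/500) = 0
  disc = (61/100)² − 4·(1/10)·(-31/500) = 3969/10000 ; √disc = 63/100
  v_R = (−(61/100) + 63/100) / (2·(1/10)) = 1/10 m/s
check:
braking lasts T_s = (1/10)/5 = 0.0200 s
robot in T_r: 0.1000·0.2500 = 0.0250 m
robot covers 0.1000·0.0200 − ½·5.0000·0.0200² = 0.0010 m while stopping
human closes 1.8000·0.2700 = 0.4860 m
C+Z_d+Z_r = 0.1500+0.1000+0.0050 = 0.2550 m
sum ≈ 0.0250+0.0010+0.4860+0.2550 ≈ 0.7670 m = S ✓

v_R_max = 1/10 m/s = 0.1000 m/s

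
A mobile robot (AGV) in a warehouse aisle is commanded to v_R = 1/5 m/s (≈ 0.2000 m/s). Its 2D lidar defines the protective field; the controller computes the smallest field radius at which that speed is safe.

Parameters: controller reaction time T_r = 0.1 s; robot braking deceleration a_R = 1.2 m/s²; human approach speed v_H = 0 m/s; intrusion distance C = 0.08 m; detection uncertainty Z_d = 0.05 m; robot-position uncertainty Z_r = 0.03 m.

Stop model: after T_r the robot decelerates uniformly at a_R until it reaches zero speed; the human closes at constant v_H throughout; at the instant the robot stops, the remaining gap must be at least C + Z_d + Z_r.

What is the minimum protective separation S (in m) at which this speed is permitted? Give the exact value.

S_min = 59/300 m = 0.1967 m

stop time T_s = (1/5)/(6/5) = 0.1667 s
robot covers v_R·T_r = 0.2000·0.1000 = 0.0200 m before braking
robot covers 0.2000·0.1667 − ½·1.2000·0.1667² = 0.0167 m while stopping
human closes 0.0000·0.2667 = 0.0000 m
C+Z_d+Z_r = 0.0800+0.0500+0.0300 = 0.1600 m
S_min ≈ 0.0200+0.0167+0.0000+0.1600  ⇒  S_min = 59/300 m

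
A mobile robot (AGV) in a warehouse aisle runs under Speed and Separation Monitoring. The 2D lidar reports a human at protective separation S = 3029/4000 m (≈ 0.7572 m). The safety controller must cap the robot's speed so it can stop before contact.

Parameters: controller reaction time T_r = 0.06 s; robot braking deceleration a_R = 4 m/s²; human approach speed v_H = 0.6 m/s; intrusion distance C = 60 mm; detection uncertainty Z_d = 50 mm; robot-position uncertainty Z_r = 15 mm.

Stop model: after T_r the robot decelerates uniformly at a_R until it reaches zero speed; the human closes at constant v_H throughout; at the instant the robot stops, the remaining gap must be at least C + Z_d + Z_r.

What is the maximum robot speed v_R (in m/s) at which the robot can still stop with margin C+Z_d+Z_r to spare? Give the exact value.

at the boundary: (1/8)·v² + (21/100)·v + (-477/800) = 0
  disc = (21/100)² − 4·(1/8)·(-477/800) = 13689/40000 ; √disc = 117/200
  v_R = (−(21/100) + 117/200) / (2·(1/8)) = 3/2 m/s
check:
stop time T_s = (3/2)/4 = 0.3750 s
robot covers v_R·T_r = 1.5000·0.0600 = 0.0900 m before braking
robot under decel: 1.5000²/(2·4.0000) = 0.2812 m
human closes 0.6000·0.4350 = 0.2610 m
margins: 0.0600+0.0500+0.0150 = 0.1250 m
sum ≈ 0.0900+0.2812+0.2610+0.1250 ≈ 0.7572 m = S ✓

v_R_max = 3/2 m/s = 1.5000 m/s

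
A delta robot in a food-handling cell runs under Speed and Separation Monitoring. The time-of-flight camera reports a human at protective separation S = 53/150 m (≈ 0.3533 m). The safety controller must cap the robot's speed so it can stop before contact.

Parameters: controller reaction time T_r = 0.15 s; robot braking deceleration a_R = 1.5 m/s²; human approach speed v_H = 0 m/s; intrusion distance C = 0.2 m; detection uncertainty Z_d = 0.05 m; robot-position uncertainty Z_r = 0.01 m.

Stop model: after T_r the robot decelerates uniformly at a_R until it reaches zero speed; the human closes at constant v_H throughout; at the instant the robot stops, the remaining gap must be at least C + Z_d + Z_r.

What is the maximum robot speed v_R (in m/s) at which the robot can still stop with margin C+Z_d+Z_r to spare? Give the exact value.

quadratic (1/3)·v² + (3/20)·v + (-7/75) = 0
  disc = (3/20)² − 4·(1/3)·(-7/75) = 529/3600 ; √disc = 23/60
  v_R = (−(3/20) + 23/60) / (2·(1/3)) = 7/20 m/s
check:
braking lasts T_s = (7/20)/(3/2) = 0.2333 s
robot in T_r: 0.3500·0.1500 = 0.0525 m
robot under decel: 0.3500²/(2·1.5000) = 0.0408 m
human over T_r+T_s: 0.0000·(0.1500+0.2333) = 0.0000 m
margins: 0.2000+0.0500+0.0100 = 0.2600 m
sum ≈ 0.0525+0.0408+0.0000+0.2600 ≈ 0.3533 m = S ✓

v_R_max = 7/20 m/s = 0.3500 m/s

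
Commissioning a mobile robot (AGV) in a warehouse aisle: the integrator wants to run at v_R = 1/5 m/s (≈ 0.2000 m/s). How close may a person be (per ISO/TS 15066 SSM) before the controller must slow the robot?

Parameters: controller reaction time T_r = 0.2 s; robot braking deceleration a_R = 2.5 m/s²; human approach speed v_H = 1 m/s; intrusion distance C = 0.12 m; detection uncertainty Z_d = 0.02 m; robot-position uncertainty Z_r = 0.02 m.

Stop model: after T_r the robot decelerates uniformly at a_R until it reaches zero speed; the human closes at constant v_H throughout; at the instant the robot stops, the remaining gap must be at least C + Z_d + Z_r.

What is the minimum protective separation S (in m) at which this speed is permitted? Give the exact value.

S_min = 61/125 m = 0.4880 m

braking lasts T_s = (1/5)/(5/2) = 0.0800 s
robot covers v_R·T_r = 0.2000·0.2000 = 0.0400 m before braking
braking distance = 0.2000²/(2·2.5000) = 0.0080 m
human closes 1.0000·0.2800 = 0.2800 m
C+Z_d+Z_r = 0.1200+0.0200+0.0200 = 0.1600 m
S_min ≈ 0.0400+0.0080+0.2800+0.1600  ⇒  S_min = 61/125 m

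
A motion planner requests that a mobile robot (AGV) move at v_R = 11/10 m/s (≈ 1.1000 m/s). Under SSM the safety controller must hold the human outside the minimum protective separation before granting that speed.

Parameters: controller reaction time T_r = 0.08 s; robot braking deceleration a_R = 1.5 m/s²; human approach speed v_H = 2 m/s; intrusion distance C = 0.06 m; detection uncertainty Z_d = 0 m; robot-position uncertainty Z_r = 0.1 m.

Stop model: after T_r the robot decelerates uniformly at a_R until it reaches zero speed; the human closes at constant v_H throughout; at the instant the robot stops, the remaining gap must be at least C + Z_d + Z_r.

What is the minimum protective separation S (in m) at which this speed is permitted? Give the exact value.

S_min = 1139/500 m = 2.2780 m

braking lasts T_s = (11/10)/(3/2) = 0.7333 s
robot covers v_R·T_r = 1.1000·0.0800 = 0.0880 m before braking
braking distance = 1.1000²/(2·1.5000) = 0.4033 m
human over T_r+T_s: 2.0000·(0.0800+0.7333) = 1.6267 m
margins: 0.0600+0.0000+0.1000 = 0.1600 m
S_min ≈ 0.0880+0.4033+1.6267+0.1600  ⇒  S_min = 1139/500 m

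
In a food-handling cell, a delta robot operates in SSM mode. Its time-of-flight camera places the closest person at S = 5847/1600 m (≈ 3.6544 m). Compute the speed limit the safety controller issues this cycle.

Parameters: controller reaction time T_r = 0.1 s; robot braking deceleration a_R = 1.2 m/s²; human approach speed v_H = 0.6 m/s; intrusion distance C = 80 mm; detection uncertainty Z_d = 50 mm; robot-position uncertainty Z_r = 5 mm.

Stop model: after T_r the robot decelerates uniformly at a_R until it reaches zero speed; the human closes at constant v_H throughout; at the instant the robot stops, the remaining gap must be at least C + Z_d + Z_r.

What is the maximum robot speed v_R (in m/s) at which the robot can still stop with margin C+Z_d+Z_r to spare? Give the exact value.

at the boundary: (5/12)·v² + (3/5)·v + (-1107/320) = 0
  disc = (3/5)² − 4·(5/12)·(-1107/320) = 9801/1600 ; √disc = 99/40
  v_R = (−(3/5) + 99/40) / (2·(5/12)) = 9/4 m/s
check:
T_s = v_R/a_R = (9/4)/(6/5) = 1.8750 s
reaction-phase robot travel = 2.2500·0.1000 = 0.2250 m
robot covers 2.2500·1.8750 − ½·1.2000·1.8750² = 2.1094 m while stopping
person approaches 0.6000·(0.1000+1.8750) = 1.1850 m
residual clearance needed = 0.0800+0.0500+0.0050 = 0.1350 m
sum ≈ 0.2250+2.1094+1.1850+0.1350 ≈ 3.6544 m = S ✓

v_R_max = 9/4 m/s = 2.2500 m/s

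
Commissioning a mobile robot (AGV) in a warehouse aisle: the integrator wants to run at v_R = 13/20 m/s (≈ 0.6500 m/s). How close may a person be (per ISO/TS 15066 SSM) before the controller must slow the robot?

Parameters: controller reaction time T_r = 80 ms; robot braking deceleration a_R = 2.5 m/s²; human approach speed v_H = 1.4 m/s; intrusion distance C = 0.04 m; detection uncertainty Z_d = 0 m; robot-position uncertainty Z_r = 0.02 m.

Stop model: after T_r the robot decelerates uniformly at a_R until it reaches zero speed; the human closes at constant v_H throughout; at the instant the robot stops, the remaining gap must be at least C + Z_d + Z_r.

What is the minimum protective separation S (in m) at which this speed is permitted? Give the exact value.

S_min = 269/400 m = 0.6725 m

stop time T_s = (13/20)/(5/2) = 0.2600 s
reaction-phase robot travel = 0.6500·0.0800 = 0.0520 m
robot under decel: 0.6500²/(2·2.5000) = 0.0845 m
human closes 1.4000·0.3400 = 0.4760 m
C+Z_d+Z_r = 0.0400+0.0000+0.0200 = 0.0600 m
S_min ≈ 0.0520+0.0845+0.4760+0.0600  ⇒  S_min = 269/400 m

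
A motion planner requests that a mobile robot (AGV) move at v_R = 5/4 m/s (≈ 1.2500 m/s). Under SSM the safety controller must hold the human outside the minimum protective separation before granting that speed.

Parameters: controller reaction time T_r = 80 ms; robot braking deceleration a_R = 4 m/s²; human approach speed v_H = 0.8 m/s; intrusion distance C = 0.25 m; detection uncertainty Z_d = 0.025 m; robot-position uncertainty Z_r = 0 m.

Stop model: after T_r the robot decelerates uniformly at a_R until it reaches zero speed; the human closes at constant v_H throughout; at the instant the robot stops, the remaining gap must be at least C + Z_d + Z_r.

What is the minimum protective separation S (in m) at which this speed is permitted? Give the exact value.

S_min = 14149/16000 m = 0.8843 m

braking lasts T_s = (5/4)/4 = 0.3125 s
robot in T_r: 1.2500·0.0800 = 0.1000 m
robot under decel: 1.2500²/(2·4.0000) = 0.1953 m
person approaches 0.8000·(0.0800+0.3125) = 0.3140 m
margins: 0.2500+0.0250+0.0000 = 0.2750 m
S_min ≈ 0.1000+0.1953+0.3140+0.2750  ⇒  S_min = 14149/16000 m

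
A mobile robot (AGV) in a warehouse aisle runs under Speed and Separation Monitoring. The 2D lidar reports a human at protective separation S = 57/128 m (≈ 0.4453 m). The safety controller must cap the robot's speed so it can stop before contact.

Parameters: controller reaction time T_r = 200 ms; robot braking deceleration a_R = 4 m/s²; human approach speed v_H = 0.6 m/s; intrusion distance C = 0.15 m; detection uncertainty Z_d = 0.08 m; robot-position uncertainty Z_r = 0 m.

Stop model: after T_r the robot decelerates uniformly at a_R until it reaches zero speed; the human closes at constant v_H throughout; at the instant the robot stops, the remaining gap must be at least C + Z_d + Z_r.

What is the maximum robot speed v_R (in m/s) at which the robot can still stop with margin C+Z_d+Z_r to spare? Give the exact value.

v_R_max = 1/4 m/s = 0.2500 m/s

quadratic (1/8)·v² + (7/20)·v + (-61/640) = 0
  disc = (7/20)² − 4·(1/8)·(-61/640) = 1089/6400 ; √disc = 33/80
  v_R = (−(7/20) + 33/80) / (2·(1/8)) = 1/4 m/s
check:
stop time T_s = (1/4)/4 = 0.0625 s
robot covers v_R·T_r = 0.2500·0.2000 = 0.0500 m before braking
braking distance = 0.2500²/(2·4.0000) = 0.0078 m
person approaches 0.6000·(0.2000+0.0625) = 0.1575 m
C+Z_d+Z_r = 0.1500+0.0800+0.0000 = 0.2300 m
sum ≈ 0.0500+0.0078+0.1575+0.2300 ≈ 0.4453 m = S ✓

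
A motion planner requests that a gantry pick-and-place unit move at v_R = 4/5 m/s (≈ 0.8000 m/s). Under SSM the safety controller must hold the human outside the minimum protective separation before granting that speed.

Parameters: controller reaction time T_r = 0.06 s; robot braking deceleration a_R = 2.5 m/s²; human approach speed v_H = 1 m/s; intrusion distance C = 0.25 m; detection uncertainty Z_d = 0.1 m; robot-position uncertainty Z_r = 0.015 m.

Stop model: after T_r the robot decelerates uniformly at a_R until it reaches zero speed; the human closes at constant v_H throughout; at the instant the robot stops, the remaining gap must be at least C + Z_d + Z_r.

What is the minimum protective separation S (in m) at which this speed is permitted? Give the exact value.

S_min = 921/1000 m = 0.9210 m

T_s = v_R/a_R = (4/5)/(5/2) = 0.3200 s
robot covers v_R·T_r = 0.8000·0.0600 = 0.0480 m before braking
braking distance = 0.8000²/(2·2.5000) = 0.1280 m
human over T_r+T_s: 1.0000·(0.0600+0.3200) = 0.3800 m
residual clearance needed = 0.2500+0.1000+0.0150 = 0.3650 m
S_min ≈ 0.0480+0.1280+0.3800+0.3650  ⇒  S_min = 921/1000 m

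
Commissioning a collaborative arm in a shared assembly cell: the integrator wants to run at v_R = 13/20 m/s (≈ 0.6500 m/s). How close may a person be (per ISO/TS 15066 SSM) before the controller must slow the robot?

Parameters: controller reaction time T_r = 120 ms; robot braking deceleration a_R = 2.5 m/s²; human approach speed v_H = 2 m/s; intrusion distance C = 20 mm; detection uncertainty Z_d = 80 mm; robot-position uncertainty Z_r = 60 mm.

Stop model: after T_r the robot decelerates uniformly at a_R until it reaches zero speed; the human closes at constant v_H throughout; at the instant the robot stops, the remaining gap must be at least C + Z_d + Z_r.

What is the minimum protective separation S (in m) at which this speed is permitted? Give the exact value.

T_s = v_R/a_R = (13/20)/(5/2) = 0.2600 s
robot covers v_R·T_r = 0.6500·0.1200 = 0.0780 m before braking
robot covers 0.6500·0.2600 − ½·2.5000·0.2600² = 0.0845 m while stopping
human over T_r+T_s: 2.0000·(0.1200+0.2600) = 0.7600 m
margins: 0.0200+0.0800+0.0600 = 0.1600 m
S_min ≈ 0.0780+0.0845+0.7600+0.1600  ⇒  S_min = 433/400 m

S_min = 433/400 m = 1.0825 m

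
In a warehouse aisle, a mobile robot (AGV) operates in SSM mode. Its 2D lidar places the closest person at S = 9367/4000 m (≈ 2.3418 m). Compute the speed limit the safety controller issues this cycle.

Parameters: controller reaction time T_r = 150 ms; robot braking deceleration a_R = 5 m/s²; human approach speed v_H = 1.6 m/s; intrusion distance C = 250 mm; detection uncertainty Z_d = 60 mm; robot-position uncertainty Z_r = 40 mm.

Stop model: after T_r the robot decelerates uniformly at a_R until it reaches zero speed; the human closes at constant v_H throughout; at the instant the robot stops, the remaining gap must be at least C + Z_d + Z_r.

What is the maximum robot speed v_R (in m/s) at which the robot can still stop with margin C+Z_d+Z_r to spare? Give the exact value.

v_R_max = 49/20 m/s = 2.4500 m/s

collect terms ⇒ (1/10)·v_R² + (47/100)·v_R + (-7007/4000) = 0
  disc = (47/100)² − 4·(1/10)·(-7007/4000) = 576/625 ; √disc = 24/25
  v_R = (−(47/100) + 24/25) / (2·(1/10)) = 49/20 m/s
check:
braking lasts T_s = (49/20)/5 = 0.4900 s
robot in T_r: 2.4500·0.1500 = 0.3675 m
robot under decel: 2.4500²/(2·5.0000) = 0.6002 m
person approaches 1.6000·(0.1500+0.4900) = 1.0240 m
C+Z_d+Z_r = 0.2500+0.0600+0.0400 = 0.3500 m
sum ≈ 0.3675+0.6002+1.0240+0.3500 ≈ 2.3418 m = S ✓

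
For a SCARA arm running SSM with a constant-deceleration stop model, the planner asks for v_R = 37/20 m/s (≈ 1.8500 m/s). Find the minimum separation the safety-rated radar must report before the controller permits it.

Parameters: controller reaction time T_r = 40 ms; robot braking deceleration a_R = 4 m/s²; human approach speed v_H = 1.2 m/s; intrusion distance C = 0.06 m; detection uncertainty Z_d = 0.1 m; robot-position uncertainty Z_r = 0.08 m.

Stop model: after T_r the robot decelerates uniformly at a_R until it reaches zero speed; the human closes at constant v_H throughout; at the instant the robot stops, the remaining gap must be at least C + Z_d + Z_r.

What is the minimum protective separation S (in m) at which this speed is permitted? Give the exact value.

S_min = 21517/16000 m = 1.3448 m

stop time T_s = (37/20)/4 = 0.4625 s
robot covers v_R·T_r = 1.8500·0.0400 = 0.0740 m before braking
robot under decel: 1.8500²/(2·4.0000) = 0.4278 m
person approaches 1.2000·(0.0400+0.4625) = 0.6030 m
margins: 0.0600+0.1000+0.0800 = 0.2400 m
S_min ≈ 0.0740+0.4278+0.6030+0.2400  ⇒  S_min = 21517/16000 m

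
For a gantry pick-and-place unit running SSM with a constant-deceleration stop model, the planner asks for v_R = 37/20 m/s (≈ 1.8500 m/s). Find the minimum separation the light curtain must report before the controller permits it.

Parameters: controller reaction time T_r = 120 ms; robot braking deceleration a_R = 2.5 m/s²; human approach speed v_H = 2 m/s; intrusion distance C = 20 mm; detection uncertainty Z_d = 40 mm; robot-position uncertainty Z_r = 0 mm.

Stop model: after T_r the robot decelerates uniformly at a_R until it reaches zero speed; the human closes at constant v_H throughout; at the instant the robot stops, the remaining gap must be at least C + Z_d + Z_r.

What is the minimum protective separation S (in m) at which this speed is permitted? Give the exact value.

S_min = 5373/2000 m = 2.6865 m

stop time T_s = (37/20)/(5/2) = 0.7400 s
robot in T_r: 1.8500·0.1200 = 0.2220 m
robot under decel: 1.8500²/(2·2.5000) = 0.6845 m
human closes 2.0000·0.8600 = 1.7200 m
C+Z_d+Z_r = 0.0200+0.0400+0.0000 = 0.0600 m
S_min ≈ 0.2220+0.6845+1.7200+0.0600  ⇒  S_min = 5373/2000 m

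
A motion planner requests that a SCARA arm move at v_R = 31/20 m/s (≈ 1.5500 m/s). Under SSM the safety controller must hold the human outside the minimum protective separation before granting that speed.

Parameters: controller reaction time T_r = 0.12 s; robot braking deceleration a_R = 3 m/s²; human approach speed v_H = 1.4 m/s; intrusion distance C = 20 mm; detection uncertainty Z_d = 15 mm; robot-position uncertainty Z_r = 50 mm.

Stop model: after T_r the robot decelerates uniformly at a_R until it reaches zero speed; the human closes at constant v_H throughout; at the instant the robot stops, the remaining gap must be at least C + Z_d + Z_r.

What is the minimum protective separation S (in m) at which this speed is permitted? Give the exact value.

T_s = v_R/a_R = (31/20)/3 = 0.5167 s
robot covers v_R·T_r = 1.5500·0.1200 = 0.1860 m before braking
robot under decel: 1.5500²/(2·3.0000) = 0.4004 m
human over T_r+T_s: 1.4000·(0.1200+0.5167) = 0.8913 m
C+Z_d+Z_r = 0.0200+0.0150+0.0500 = 0.0850 m
S_min ≈ 0.1860+0.4004+0.8913+0.0850  ⇒  S_min = 6251/4000 m

S_min = 6251/4000 m = 1.5628 m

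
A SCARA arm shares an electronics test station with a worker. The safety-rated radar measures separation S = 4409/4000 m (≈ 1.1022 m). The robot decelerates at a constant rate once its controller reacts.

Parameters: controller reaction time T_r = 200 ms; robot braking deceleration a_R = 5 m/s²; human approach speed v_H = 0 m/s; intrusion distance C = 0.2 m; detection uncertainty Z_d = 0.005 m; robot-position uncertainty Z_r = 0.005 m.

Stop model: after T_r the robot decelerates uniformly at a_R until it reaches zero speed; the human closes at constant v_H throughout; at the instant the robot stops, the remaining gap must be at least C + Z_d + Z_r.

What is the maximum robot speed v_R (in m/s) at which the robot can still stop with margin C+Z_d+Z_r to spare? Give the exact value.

quadratic (1/10)·v² + (1/5)·v + (-3569/4000) = 0
  disc = (1/5)² − 4·(1/10)·(-3569/4000) = 3969/10000 ; √disc = 63/100
  v_R = (−(1/5) + 63/100) / (2·(1/10)) = 43/20 m/s
check:
T_s = v_R/a_R = (43/20)/5 = 0.4300 s
reaction-phase robot travel = 2.1500·0.2000 = 0.4300 m
robot covers 2.1500·0.4300 − ½·5.0000·0.4300² = 0.4622 m while stopping
human over T_r+T_s: 0.0000·(0.2000+0.4300) = 0.0000 m
margins: 0.2000+0.0050+0.0050 = 0.2100 m
sum ≈ 0.4300+0.4622+0.0000+0.2100 ≈ 1.1022 m = S ✓

v_R_max = 43/20 m/s = 2.1500 m/s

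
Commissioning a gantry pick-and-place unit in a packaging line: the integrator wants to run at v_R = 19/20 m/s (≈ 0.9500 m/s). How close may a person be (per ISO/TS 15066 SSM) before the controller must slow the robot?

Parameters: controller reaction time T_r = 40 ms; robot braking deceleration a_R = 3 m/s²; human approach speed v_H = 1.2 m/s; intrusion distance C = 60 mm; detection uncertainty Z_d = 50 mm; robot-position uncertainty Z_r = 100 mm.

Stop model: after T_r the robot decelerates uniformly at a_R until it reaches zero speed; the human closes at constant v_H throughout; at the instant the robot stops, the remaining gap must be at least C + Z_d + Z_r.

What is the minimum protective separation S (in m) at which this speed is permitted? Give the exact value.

braking lasts T_s = (19/20)/3 = 0.3167 s
robot in T_r: 0.9500·0.0400 = 0.0380 m
braking distance = 0.9500²/(2·3.0000) = 0.1504 m
human closes 1.2000·0.3567 = 0.4280 m
C+Z_d+Z_r = 0.0600+0.0500+0.1000 = 0.2100 m
S_min ≈ 0.0380+0.1504+0.4280+0.2100  ⇒  S_min = 9917/12000 m

S_min = 9917/12000 m = 0.8264 m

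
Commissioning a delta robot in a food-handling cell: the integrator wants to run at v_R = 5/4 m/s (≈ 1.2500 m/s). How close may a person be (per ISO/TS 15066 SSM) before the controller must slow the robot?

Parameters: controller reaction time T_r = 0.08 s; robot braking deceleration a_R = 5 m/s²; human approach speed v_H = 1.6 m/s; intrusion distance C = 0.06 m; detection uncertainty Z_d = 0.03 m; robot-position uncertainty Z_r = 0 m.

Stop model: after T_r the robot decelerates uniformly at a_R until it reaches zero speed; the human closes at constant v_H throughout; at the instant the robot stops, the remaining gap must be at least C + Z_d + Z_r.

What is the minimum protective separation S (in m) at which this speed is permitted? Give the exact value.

braking lasts T_s = (5/4)/5 = 0.2500 s
robot in T_r: 1.2500·0.0800 = 0.1000 m
robot under decel: 1.2500²/(2·5.0000) = 0.1562 m
human over T_r+T_s: 1.6000·(0.0800+0.2500) = 0.5280 m
margins: 0.0600+0.0300+0.0000 = 0.0900 m
S_min ≈ 0.1000+0.1562+0.5280+0.0900  ⇒  S_min = 3497/4000 m

S_min = 3497/4000 m = 0.8742 m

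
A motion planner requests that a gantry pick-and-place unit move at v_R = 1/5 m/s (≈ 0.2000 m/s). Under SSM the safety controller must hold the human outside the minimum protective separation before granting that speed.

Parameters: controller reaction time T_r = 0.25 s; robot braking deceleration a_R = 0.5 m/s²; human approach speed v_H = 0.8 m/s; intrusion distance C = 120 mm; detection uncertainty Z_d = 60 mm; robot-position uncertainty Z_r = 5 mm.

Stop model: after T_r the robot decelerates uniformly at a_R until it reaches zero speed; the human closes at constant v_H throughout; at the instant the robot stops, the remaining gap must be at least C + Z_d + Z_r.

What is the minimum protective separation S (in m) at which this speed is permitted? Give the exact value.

S_min = 159/200 m = 0.7950 m

braking lasts T_s = (1/5)/(1/2) = 0.4000 s
robot covers v_R·T_r = 0.2000·0.2500 = 0.0500 m before braking
robot under decel: 0.2000²/(2·0.5000) = 0.0400 m
person approaches 0.8000·(0.2500+0.4000) = 0.5200 m
residual clearance needed = 0.1200+0.0600+0.0050 = 0.1850 m
S_min ≈ 0.0500+0.0400+0.5200+0.1850  ⇒  S_min = 159/200 m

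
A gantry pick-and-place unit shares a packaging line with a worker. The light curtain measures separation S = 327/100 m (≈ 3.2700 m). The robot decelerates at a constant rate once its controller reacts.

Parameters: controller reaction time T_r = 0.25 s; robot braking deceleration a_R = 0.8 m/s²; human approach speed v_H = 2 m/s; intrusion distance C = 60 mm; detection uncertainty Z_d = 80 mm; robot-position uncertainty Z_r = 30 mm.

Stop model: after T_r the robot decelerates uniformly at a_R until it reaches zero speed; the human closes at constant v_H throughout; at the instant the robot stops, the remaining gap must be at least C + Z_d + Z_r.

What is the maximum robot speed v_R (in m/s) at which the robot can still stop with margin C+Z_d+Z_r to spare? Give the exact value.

collect terms ⇒ (5/8)·v_R² + (11/4)·v_R + (-13/5) = 0
  disc = (11/4)² − 4·(5/8)·(-13/5) = 225/16 ; √disc = 15/4
  v_R = (−(11/4) + 15/4) / (2·(5/8)) = 4/5 m/s
check:
T_s = v_R/a_R = (4/5)/(4/5) = 1.0000 s
robot in T_r: 0.8000·0.2500 = 0.2000 m
braking distance = 0.8000²/(2·0.8000) = 0.4000 m
human over T_r+T_s: 2.0000·(0.2500+1.0000) = 2.5000 m
residual clearance needed = 0.0600+0.0800+0.0300 = 0.1700 m
sum ≈ 0.2000+0.4000+2.5000+0.1700 ≈ 3.2700 m = S ✓

v_R_max = 4/5 m/s = 0.8000 m/s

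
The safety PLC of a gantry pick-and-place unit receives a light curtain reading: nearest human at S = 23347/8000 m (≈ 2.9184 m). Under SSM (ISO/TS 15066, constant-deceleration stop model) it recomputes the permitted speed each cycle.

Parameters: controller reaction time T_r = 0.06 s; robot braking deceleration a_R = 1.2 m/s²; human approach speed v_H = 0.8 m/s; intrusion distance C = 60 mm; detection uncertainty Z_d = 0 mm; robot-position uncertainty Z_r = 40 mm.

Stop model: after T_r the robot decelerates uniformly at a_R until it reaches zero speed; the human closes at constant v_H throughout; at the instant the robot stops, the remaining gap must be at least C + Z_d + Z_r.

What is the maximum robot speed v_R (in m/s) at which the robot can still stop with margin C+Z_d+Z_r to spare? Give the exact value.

v_R_max = 37/20 m/s = 1.8500 m/s

collect terms ⇒ (5/12)·v_R² + (109/150)·v_R + (-22163/8000) = 0
  disc = (109/150)² − 4·(5/12)·(-22163/8000) = 1852321/360000 ; √disc = 1361/600
  v_R = (−(109/150) + 1361/600) / (2·(5/12)) = 37/20 m/s
check:
braking lasts T_s = (37/20)/(6/5) = 1.5417 s
robot covers v_R·T_r = 1.8500·0.0600 = 0.1110 m before braking
robot under decel: 1.8500²/(2·1.2000) = 1.4260 m
human over T_r+T_s: 0.8000·(0.0600+1.5417) = 1.2813 m
C+Z_d+Z_r = 0.0600+0.0000+0.0400 = 0.1000 m
sum ≈ 0.1110+1.4260+1.2813+0.1000 ≈ 2.9184 m = S ✓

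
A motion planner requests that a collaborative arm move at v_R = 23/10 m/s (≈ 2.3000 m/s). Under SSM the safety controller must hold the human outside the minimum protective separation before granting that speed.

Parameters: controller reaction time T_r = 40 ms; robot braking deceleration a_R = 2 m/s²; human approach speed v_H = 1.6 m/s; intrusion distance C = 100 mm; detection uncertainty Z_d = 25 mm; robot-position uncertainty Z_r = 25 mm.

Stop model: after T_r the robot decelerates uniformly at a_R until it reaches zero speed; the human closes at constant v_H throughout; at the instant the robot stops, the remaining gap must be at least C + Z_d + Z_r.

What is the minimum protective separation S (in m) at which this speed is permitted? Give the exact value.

braking lasts T_s = (23/10)/2 = 1.1500 s
robot in T_r: 2.3000·0.0400 = 0.0920 m
braking distance = 2.3000²/(2·2.0000) = 1.3225 m
person approaches 1.6000·(0.0400+1.1500) = 1.9040 m
residual clearance needed = 0.1000+0.0250+0.0250 = 0.1500 m
S_min ≈ 0.0920+1.3225+1.9040+0.1500  ⇒  S_min = 6937/2000 m

S_min = 6937/2000 m = 3.4685 m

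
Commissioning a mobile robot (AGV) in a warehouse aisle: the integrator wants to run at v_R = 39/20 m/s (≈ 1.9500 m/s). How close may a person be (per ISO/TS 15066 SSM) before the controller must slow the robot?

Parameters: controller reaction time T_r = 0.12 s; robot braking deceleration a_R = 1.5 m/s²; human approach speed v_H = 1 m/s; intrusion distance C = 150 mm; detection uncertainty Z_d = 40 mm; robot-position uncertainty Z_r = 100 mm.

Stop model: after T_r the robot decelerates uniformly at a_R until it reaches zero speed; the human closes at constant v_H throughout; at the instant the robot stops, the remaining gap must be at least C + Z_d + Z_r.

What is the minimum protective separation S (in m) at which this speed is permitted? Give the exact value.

S_min = 6423/2000 m = 3.2115 m

stop time T_s = (39/20)/(3/2) = 1.3000 s
reaction-phase robot travel = 1.9500·0.1200 = 0.2340 m
robot covers 1.9500·1.3000 − ½·1.5000·1.3000² = 1.2675 m while stopping
human over T_r+T_s: 1.0000·(0.1200+1.3000) = 1.4200 m
residual clearance needed = 0.1500+0.0400+0.1000 = 0.2900 m
S_min ≈ 0.2340+1.2675+1.4200+0.2900  ⇒  S_min = 6423/2000 m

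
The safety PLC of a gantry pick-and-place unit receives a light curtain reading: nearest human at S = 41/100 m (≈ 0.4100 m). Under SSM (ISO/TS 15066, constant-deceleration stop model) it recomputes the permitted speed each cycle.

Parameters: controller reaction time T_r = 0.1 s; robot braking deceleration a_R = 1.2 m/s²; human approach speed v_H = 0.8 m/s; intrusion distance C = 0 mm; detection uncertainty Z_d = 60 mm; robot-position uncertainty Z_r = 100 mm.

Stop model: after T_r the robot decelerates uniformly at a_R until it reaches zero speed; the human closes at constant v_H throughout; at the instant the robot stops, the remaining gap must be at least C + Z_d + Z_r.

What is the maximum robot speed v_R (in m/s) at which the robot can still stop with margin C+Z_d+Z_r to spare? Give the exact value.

collect terms ⇒ (5/12)·v_R² + (23/30)·v_R + (-17/100) = 0
  disc = (23/30)² − 4·(5/12)·(-17/100) = 196/225 ; √disc = 14/15
  v_R = (−(23/30) + 14/15) / (2·(5/12)) = 1/5 m/s
check:
T_s = v_R/a_R = (1/5)/(6/5) = 0.1667 s
reaction-phase robot travel = 0.2000·0.1000 = 0.0200 m
robot under decel: 0.2000²/(2·1.2000) = 0.0167 m
person approaches 0.8000·(0.1000+0.1667) = 0.2133 m
margins: 0.0000+0.0600+0.1000 = 0.1600 m
sum ≈ 0.0200+0.0167+0.2133+0.1600 ≈ 0.4100 m = S ✓

v_R_max = 1/5 m/s = 0.2000 m/s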